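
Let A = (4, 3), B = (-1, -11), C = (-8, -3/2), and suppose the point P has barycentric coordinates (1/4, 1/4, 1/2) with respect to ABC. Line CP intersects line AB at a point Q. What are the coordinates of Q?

(3/2, -4)

Line CP meets AB where the C-coordinate vanishes; zeroing P's C-weight and renormalizing leaves A, B-weights 1/4 : 1/4 → (1/2, 1/2).
So Q = (1/2)·A + (1/2)·B = (3/2, -4).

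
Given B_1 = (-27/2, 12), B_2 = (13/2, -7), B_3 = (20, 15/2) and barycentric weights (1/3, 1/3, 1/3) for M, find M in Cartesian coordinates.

M = (1/3)·B_1 + (1/3)·B_2 + (1/3)·B_3.
x-coordinate: (1/3)·(-27/2) + (1/3)·(13/2) + (1/3)·20 = 13/3.
y-coordinate: (1/3)·12 + (1/3)·(-7) + (1/3)·(15/2) = 25/6.

(13/3, 25/6)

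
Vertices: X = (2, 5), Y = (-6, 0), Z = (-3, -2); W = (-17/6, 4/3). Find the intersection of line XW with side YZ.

(-21/4, -1/2)

Barycentric coordinates of W with respect to XYZ: (1/3, 1/2, 1/6).
On side YZ the X-coordinate is zero; dropping W's X-weight 1/3 and renormalizing the remaining 1/2 : 1/6 gives weights 3/4, 1/4 on Y, Z.
V = (3/4)·(-6, 0) + (1/4)·(-3, -2) = (-21/4, -1/2).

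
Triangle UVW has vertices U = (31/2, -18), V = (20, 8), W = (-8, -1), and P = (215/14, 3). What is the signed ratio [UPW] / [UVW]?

5/7

[UVW] = ½·((31/2)·(8−(-1)) + 20·(-1−(-18)) + (-8)·(-18−8)) = ½·(279/2 + 340 + 208) = 1375/4.
[UPW] = ½·((31/2)·(3−(-1)) + (215/14)·(-1−(-18)) + (-8)·(-18−3)) = ½·(62 + 3655/14 + 168) = 6875/28, so the ratio is (6875/28)/(1375/4) = 5/7.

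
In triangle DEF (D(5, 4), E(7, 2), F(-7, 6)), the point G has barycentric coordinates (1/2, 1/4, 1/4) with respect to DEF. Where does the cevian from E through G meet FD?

(1, 14/3)

Line EG meets FD where the E-coordinate vanishes; zeroing G's E-weight and renormalizing leaves F, D-weights 1/4 : 1/2 → (1/3, 2/3).
So H = (1/3)·F + (2/3)·D = (1, 14/3).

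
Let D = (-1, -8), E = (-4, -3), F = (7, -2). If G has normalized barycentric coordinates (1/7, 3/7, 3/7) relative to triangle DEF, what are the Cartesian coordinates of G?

G = (1/7)·D + (3/7)·E + (3/7)·F.
x-coordinate: (1/7)·(-1) + (3/7)·(-4) + (3/7)·7 = 8/7.
y-coordinate: (1/7)·(-8) + (3/7)·(-3) + (3/7)·(-2) = -23/7.

(8/7, -23/7)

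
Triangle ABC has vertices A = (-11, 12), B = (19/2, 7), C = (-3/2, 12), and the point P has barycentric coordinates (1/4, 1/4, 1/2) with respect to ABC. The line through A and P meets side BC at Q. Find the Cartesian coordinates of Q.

(13/6, 31/3)

Line AP meets BC where the A-coordinate vanishes; zeroing P's A-weight and renormalizing leaves B, C-weights 1/4 : 1/2 → (1/3, 2/3).
So Q = (1/3)·B + (2/3)·C = (13/6, 31/3).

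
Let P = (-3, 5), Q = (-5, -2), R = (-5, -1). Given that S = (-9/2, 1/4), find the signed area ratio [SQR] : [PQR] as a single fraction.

1/4

[PQR] = ½·((-3)·(-2−(-1)) + (-5)·(-1−5) + (-5)·(5−(-2))) = ½·(3 + 30 − 35) = -1.
[SQR] = ½·((-9/2)·(-2−(-1)) + (-5)·(-1−(1/4)) + (-5)·(1/4−(-2))) = ½·(9/2 + 25/4 − 45/4) = -1/4, so the ratio is (-1/4)/(-1) = 1/4.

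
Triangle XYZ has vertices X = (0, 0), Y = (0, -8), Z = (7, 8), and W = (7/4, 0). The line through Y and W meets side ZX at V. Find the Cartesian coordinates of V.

Barycentric coordinates of W with respect to XYZ: (1/2, 1/4, 1/4).
On side ZX the Y-coordinate is zero; dropping W's Y-weight 1/4 and renormalizing the remaining 1/4 : 1/2 gives weights 1/3, 2/3 on Z, X.
V = (1/3)·(7, 8) + (2/3)·(0, 0) = (7/3, 8/3).

(7/3, 8/3)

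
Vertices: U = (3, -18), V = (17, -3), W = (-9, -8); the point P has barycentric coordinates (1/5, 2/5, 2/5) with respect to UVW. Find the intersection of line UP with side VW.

Line UP meets VW where the U-coordinate vanishes; zeroing P's U-weight and renormalizing leaves V, W-weights 2/5 : 2/5 → (1/2, 1/2).
So Q = (1/2)·V + (1/2)·W = (4, -11/2).

(4, -11/2)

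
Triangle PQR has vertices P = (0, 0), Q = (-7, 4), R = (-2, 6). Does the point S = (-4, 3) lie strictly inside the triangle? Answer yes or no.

yes

Barycentric coordinates of S: (11/34, 9/17, 5/34).
The three coordinates are positive, positive, positive; a point is interior exactly when all three are positive.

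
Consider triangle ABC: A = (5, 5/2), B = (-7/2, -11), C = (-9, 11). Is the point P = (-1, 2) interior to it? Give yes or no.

yes

Barycentric coordinates of P: (46/95, 232/1045, 307/1045).
The three coordinates are positive, positive, positive; a point is interior exactly when all three are positive.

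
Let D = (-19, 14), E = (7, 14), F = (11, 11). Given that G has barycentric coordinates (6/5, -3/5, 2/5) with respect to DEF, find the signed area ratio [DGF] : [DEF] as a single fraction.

The signed ratio [DGF]/[DEF] equals the barycentric coordinate of G at vertex E, which is -3/5.

-3/5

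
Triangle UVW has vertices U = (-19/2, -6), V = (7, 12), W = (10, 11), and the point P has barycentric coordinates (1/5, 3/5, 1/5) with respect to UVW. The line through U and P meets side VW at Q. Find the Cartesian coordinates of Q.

Line UP meets VW where the U-coordinate vanishes; zeroing P's U-weight and renormalizing leaves V, W-weights 3/5 : 1/5 → (3/4, 1/4).
So Q = (3/4)·V + (1/4)·W = (31/4, 47/4).

(31/4, 47/4)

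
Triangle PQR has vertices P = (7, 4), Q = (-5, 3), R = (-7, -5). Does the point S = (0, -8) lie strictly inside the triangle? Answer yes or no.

Barycentric coordinates of S: (31/47, -105/94, 137/94).
The three coordinates are positive, negative, positive; a point is interior exactly when all three are positive.

no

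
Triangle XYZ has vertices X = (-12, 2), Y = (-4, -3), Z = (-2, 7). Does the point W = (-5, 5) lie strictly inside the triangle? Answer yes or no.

yes

Barycentric coordinates of W: (13/45, 1/18, 59/90).
The three coordinates are positive, positive, positive; a point is interior exactly when all three are positive.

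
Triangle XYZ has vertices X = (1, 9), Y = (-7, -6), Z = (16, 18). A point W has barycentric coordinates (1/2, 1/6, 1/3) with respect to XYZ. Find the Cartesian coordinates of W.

(14/3, 19/2)

W = (1/2)·X + (1/6)·Y + (1/3)·Z.
x-coordinate: (1/2)·1 + (1/6)·(-7) + (1/3)·16 = 14/3.
y-coordinate: (1/2)·9 + (1/6)·(-6) + (1/3)·18 = 19/2.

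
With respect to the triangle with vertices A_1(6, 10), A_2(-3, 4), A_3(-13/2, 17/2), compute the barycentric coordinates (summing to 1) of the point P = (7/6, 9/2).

Signed area of the reference triangle: [A_1A_2A_3] = ½·(6·(4−(17/2)) + (-3)·(17/2−10) + (-13/2)·(10−4)) = ½·(-27 + 9/2 − 39) = -123/4.
[PA_2A_3] = ½·((7/6)·(4−(17/2)) + (-3)·(17/2−(9/2)) + (-13/2)·(9/2−4)) = ½·(-21/4 − 12 − 13/4) = -41/4, so the A_1-coordinate is (-41/4)/(-123/4) = 1/3.
[A_1PA_3] = ½·(6·(9/2−(17/2)) + (7/6)·(17/2−10) + (-13/2)·(10−(9/2))) = ½·(-24 − 7/4 − 143/4) = -123/4, so the A_2-coordinate is 1.
[A_1A_2P] = ½·(6·(4−(9/2)) + (-3)·(9/2−10) + (7/6)·(10−4)) = ½·(-3 + 33/2 + 7) = 41/4, so the A_3-coordinate is -1/3.

(1/3, 1, -1/3)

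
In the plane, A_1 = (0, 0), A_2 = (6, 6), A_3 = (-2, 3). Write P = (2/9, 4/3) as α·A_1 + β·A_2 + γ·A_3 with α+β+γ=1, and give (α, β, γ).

Signed area of the reference triangle: [A_1A_2A_3] = ½·(0·(6−3) + 6·(3−0) + (-2)·(0−6)) = ½·(0 + 18 + 12) = 15.
[PA_2A_3] = ½·((2/9)·(6−3) + 6·(3−(4/3)) + (-2)·(4/3−6)) = ½·(2/3 + 10 + 28/3) = 10, so the A_1-coordinate is 10/15 = 2/3.
[A_1PA_3] = ½·(0·(4/3−3) + (2/9)·(3−0) + (-2)·(0−(4/3))) = ½·(0 + 2/3 + 8/3) = 5/3, so the A_2-coordinate is 1/9.
[A_1A_2P] = ½·(0·(6−(4/3)) + 6·(4/3−0) + (2/9)·(0−6)) = ½·(0 + 8 − 4/3) = 10/3, so the A_3-coordinate is 2/9.
Check: 2/3 + 1/9 + 2/9 = 1.

(2/3, 1/9, 2/9)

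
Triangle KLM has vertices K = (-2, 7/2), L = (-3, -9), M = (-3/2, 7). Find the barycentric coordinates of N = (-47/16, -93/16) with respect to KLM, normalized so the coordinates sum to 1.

Signed area of the reference triangle: [KLM] = ½·((-2)·(-9−7) + (-3)·(7−(7/2)) + (-3/2)·(7/2−(-9))) = ½·(32 − 21/2 − 75/4) = 11/8.
[NLM] = ½·((-47/16)·(-9−7) + (-3)·(7−(-93/16)) + (-3/2)·(-93/16−(-9))) = ½·(47 − 615/16 − 153/32) = 121/64, so the K-coordinate is (121/64)/(11/8) = 11/8.
[KNM] = ½·((-2)·(-93/16−7) + (-47/16)·(7−(7/2)) + (-3/2)·(7/2−(-93/16))) = ½·(205/8 − 329/32 − 447/32) = 11/16, so the L-coordinate is 1/2.
[KLN] = ½·((-2)·(-9−(-93/16)) + (-3)·(-93/16−(7/2)) + (-47/16)·(7/2−(-9))) = ½·(51/8 + 447/16 − 1175/32) = -77/64, so the M-coordinate is -7/8.
Check: 11/8 + 1/2 − 7/8 = 1.

(11/8, 1/2, -7/8)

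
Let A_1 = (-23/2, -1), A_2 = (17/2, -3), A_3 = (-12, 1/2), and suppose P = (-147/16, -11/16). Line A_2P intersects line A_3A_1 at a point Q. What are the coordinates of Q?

Barycentric coordinates of P with respect to A_1A_2A_3: (1/2, 1/8, 3/8).
On side A_3A_1 the A_2-coordinate is zero; dropping P's A_2-weight 1/8 and renormalizing the remaining 3/8 : 1/2 gives weights 3/7, 4/7 on A_3, A_1.
Q = (3/7)·(-12, 1/2) + (4/7)·(-23/2, -1) = (-82/7, -5/14).

(-82/7, -5/14)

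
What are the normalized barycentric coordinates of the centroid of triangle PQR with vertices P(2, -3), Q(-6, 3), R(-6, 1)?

The centroid is the average of the vertices, so each weight is 1/3.

(1/3, 1/3, 1/3)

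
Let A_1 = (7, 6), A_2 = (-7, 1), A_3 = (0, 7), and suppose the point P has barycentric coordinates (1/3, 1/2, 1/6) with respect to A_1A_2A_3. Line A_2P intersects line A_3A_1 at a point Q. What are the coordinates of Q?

(14/3, 19/3)

Line A_2P meets A_3A_1 where the A_2-coordinate vanishes; zeroing P's A_2-weight and renormalizing leaves A_3, A_1-weights 1/6 : 1/3 → (1/3, 2/3).
So Q = (1/3)·A_3 + (2/3)·A_1 = (14/3, 19/3).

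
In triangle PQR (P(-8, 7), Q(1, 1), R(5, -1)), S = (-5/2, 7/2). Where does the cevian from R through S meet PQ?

(-5, 5)

Barycentric coordinates of S with respect to PQR: (1/2, 1/4, 1/4).
On side PQ the R-coordinate is zero; dropping S's R-weight 1/4 and renormalizing the remaining 1/2 : 1/4 gives weights 2/3, 1/3 on P, Q.
T = (2/3)·(-8, 7) + (1/3)·(1, 1) = (-5, 5).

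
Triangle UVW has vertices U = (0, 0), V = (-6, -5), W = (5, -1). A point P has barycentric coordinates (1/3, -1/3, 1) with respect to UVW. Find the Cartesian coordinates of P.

(7, 2/3)

P = (1/3)·U + (-1/3)·V + 1·W.
x-coordinate: (1/3)·0 + (-1/3)·(-6) + 1·5 = 7.
y-coordinate: (1/3)·0 + (-1/3)·(-5) + 1·(-1) = 2/3.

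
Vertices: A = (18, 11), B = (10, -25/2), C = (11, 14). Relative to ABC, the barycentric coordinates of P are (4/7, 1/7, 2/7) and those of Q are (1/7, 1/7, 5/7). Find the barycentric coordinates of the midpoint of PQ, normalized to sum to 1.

(5/14, 1/7, 1/2)

Since both coordinate triples sum to 1, the midpoint's barycentrics are the componentwise average.
(4/7+1/7)/2 = 5/14; similarly 1/7 and 1/2.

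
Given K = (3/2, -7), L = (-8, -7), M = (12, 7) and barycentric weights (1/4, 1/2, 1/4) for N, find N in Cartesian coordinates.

(-5/8, -7/2)

N = (1/4)·K + (1/2)·L + (1/4)·M.
x-coordinate: (1/4)·(3/2) + (1/2)·(-8) + (1/4)·12 = -5/8.
y-coordinate: (1/4)·(-7) + (1/2)·(-7) + (1/4)·7 = -7/2.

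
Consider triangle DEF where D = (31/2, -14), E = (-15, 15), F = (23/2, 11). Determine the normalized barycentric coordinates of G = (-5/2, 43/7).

(2/7, 4/7, 1/7)

Signed area of the reference triangle: [DEF] = ½·((31/2)·(15−11) + (-15)·(11−(-14)) + (23/2)·(-14−15)) = ½·(62 − 375 − 667/2) = -1293/4.
[GEF] = ½·((-5/2)·(15−11) + (-15)·(11−(43/7)) + (23/2)·(43/7−15)) = ½·(-10 − 510/7 − 713/7) = -1293/14, so the D-coordinate is (-1293/14)/(-1293/4) = 2/7.
[DGF] = ½·((31/2)·(43/7−11) + (-5/2)·(11−(-14)) + (23/2)·(-14−(43/7))) = ½·(-527/7 − 125/2 − 3243/14) = -1293/7, so the E-coordinate is 4/7.
[DEG] = ½·((31/2)·(15−(43/7)) + (-15)·(43/7−(-14)) + (-5/2)·(-14−15)) = ½·(961/7 − 2115/7 + 145/2) = -1293/28, so the F-coordinate is 1/7.
Check: 2/7 + 4/7 + 1/7 = 1.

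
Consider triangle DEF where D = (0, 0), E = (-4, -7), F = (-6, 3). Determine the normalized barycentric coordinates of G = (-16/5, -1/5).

Signed area of the reference triangle: [DEF] = ½·(0·(-7−3) + (-4)·(3−0) + (-6)·(0−(-7))) = ½·(0 − 12 − 42) = -27.
[GEF] = ½·((-16/5)·(-7−3) + (-4)·(3−(-1/5)) + (-6)·(-1/5−(-7))) = ½·(32 − 64/5 − 204/5) = -54/5, so the D-coordinate is (-54/5)/(-27) = 2/5.
[DGF] = ½·(0·(-1/5−3) + (-16/5)·(3−0) + (-6)·(0−(-1/5))) = ½·(0 − 48/5 − 6/5) = -27/5, so the E-coordinate is 1/5.
[DEG] = ½·(0·(-7−(-1/5)) + (-4)·(-1/5−0) + (-16/5)·(0−(-7))) = ½·(0 + 4/5 − 112/5) = -54/5, so the F-coordinate is 2/5.

(2/5, 1/5, 2/5)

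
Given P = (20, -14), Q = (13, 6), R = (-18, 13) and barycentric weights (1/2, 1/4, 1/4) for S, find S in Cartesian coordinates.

S = (1/2)·P + (1/4)·Q + (1/4)·R.
x-coordinate: (1/2)·20 + (1/4)·13 + (1/4)·(-18) = 35/4.
y-coordinate: (1/2)·(-14) + (1/4)·6 + (1/4)·13 = -9/4.

(35/4, -9/4)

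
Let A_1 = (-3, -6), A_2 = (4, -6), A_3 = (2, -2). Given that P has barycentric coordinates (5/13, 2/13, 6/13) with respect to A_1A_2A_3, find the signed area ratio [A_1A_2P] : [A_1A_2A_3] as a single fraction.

The signed ratio [A_1A_2P]/[A_1A_2A_3] equals the barycentric coordinate of P at vertex A_3, which is 6/13.

6/13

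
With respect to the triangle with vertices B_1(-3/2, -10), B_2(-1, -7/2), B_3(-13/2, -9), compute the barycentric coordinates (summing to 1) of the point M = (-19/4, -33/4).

(1/6, 1/6, 2/3)

Signed area of the reference triangle: [B_1B_2B_3] = ½·((-3/2)·(-7/2−(-9)) + (-1)·(-9−(-10)) + (-13/2)·(-10−(-7/2))) = ½·(-33/4 − 1 + 169/4) = 33/2.
[MB_2B_3] = ½·((-19/4)·(-7/2−(-9)) + (-1)·(-9−(-33/4)) + (-13/2)·(-33/4−(-7/2))) = ½·(-209/8 + 3/4 + 247/8) = 11/4, so the B_1-coordinate is (11/4)/(33/2) = 1/6.
[B_1MB_3] = ½·((-3/2)·(-33/4−(-9)) + (-19/4)·(-9−(-10)) + (-13/2)·(-10−(-33/4))) = ½·(-9/8 − 19/4 + 91/8) = 11/4, so the B_2-coordinate is 1/6.
[B_1B_2M] = ½·((-3/2)·(-7/2−(-33/4)) + (-1)·(-33/4−(-10)) + (-19/4)·(-10−(-7/2))) = ½·(-57/8 − 7/4 + 247/8) = 11, so the B_3-coordinate is 2/3.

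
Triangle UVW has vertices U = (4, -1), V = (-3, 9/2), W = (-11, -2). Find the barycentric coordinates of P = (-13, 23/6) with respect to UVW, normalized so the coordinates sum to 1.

Signed area of the reference triangle: [UVW] = ½·(4·(9/2−(-2)) + (-3)·(-2−(-1)) + (-11)·(-1−(9/2))) = ½·(26 + 3 + 121/2) = 179/4.
[PVW] = ½·((-13)·(9/2−(-2)) + (-3)·(-2−(23/6)) + (-11)·(23/6−(9/2))) = ½·(-169/2 + 35/2 + 22/3) = -179/6, so the U-coordinate is (-179/6)/(179/4) = -2/3.
[UPW] = ½·(4·(23/6−(-2)) + (-13)·(-2−(-1)) + (-11)·(-1−(23/6))) = ½·(70/3 + 13 + 319/6) = 179/4, so the V-coordinate is 1.
[UVP] = ½·(4·(9/2−(23/6)) + (-3)·(23/6−(-1)) + (-13)·(-1−(9/2))) = ½·(8/3 − 29/2 + 143/2) = 179/6, so the W-coordinate is 2/3.
Check: -2/3 + 1 + 2/3 = 1.

(-2/3, 1, 2/3)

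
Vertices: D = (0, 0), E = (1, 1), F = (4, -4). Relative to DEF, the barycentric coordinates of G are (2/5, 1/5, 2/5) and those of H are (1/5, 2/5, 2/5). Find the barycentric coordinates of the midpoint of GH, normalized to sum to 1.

(3/10, 3/10, 2/5)

Since both coordinate triples sum to 1, the midpoint's barycentrics are the componentwise average.
(2/5+1/5)/2 = 3/10; similarly 3/10 and 2/5.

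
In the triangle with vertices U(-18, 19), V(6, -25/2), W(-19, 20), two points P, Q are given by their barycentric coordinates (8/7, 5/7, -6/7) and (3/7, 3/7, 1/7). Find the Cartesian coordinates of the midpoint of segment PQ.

Barycentric coordinates of the midpoint are the average: (11/14, 4/7, -5/14).
Converting: (11/14)·U + (4/7)·V + (-5/14)·W = (-55/14, 9/14).

(-55/14, 9/14)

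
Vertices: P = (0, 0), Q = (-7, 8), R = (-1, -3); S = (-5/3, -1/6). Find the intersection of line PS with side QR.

(-5/2, -1/4)

Barycentric coordinates of S with respect to PQR: (1/3, 1/6, 1/2).
On side QR the P-coordinate is zero; dropping S's P-weight 1/3 and renormalizing the remaining 1/6 : 1/2 gives weights 1/4, 3/4 on Q, R.
T = (1/4)·(-7, 8) + (3/4)·(-1, -3) = (-5/2, -1/4).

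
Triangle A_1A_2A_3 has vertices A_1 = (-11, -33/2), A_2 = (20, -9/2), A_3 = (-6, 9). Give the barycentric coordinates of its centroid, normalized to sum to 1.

(1/3, 1/3, 1/3)

The centroid is the average of the vertices, so each weight is 1/3.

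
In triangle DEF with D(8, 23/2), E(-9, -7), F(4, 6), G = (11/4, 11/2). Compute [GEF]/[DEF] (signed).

1/2

[DEF] = ½·(8·(-7−6) + (-9)·(6−(23/2)) + 4·(23/2−(-7))) = ½·(-104 + 99/2 + 74) = 39/4.
[GEF] = ½·((11/4)·(-7−6) + (-9)·(6−(11/2)) + 4·(11/2−(-7))) = ½·(-143/4 − 9/2 + 50) = 39/8, so the ratio is (39/8)/(39/4) = 1/2.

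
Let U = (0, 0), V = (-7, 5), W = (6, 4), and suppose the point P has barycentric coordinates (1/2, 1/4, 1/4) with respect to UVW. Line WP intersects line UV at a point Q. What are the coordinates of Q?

Line WP meets UV where the W-coordinate vanishes; zeroing P's W-weight and renormalizing leaves U, V-weights 1/2 : 1/4 → (2/3, 1/3).
So Q = (2/3)·U + (1/3)·V = (-7/3, 5/3).

(-7/3, 5/3)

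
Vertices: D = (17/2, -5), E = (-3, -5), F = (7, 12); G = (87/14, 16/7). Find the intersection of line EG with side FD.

(31/4, 7/2)

Barycentric coordinates of G with respect to DEF: (3/7, 1/7, 3/7).
On side FD the E-coordinate is zero; dropping G's E-weight 1/7 and renormalizing the remaining 3/7 : 3/7 gives weights 1/2, 1/2 on F, D.
H = (1/2)·(7, 12) + (1/2)·(17/2, -5) = (31/4, 7/2).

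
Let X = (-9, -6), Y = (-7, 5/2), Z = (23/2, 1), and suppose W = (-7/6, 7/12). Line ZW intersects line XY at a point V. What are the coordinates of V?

Barycentric coordinates of W with respect to XYZ: (1/6, 1/2, 1/3).
On side XY the Z-coordinate is zero; dropping W's Z-weight 1/3 and renormalizing the remaining 1/6 : 1/2 gives weights 1/4, 3/4 on X, Y.
V = (1/4)·(-9, -6) + (3/4)·(-7, 5/2) = (-15/2, 3/8).

(-15/2, 3/8)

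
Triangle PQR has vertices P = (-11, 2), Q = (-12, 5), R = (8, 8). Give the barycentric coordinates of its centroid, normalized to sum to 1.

The centroid is the average of the vertices, so each weight is 1/3.

(1/3, 1/3, 1/3)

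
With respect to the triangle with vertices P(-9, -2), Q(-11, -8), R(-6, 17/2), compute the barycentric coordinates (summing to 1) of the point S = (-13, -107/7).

(8/7, 5/7, -6/7)

Signed area of the reference triangle: [PQR] = ½·((-9)·(-8−(17/2)) + (-11)·(17/2−(-2)) + (-6)·(-2−(-8))) = ½·(297/2 − 231/2 − 36) = -3/2.
[SQR] = ½·((-13)·(-8−(17/2)) + (-11)·(17/2−(-107/7)) + (-6)·(-107/7−(-8))) = ½·(429/2 − 3663/14 + 306/7) = -12/7, so the P-coordinate is (-12/7)/(-3/2) = 8/7.
[PSR] = ½·((-9)·(-107/7−(17/2)) + (-13)·(17/2−(-2)) + (-6)·(-2−(-107/7))) = ½·(2997/14 − 273/2 − 558/7) = -15/14, so the Q-coordinate is 5/7.
[PQS] = ½·((-9)·(-8−(-107/7)) + (-11)·(-107/7−(-2)) + (-13)·(-2−(-8))) = ½·(-459/7 + 1023/7 − 78) = 9/7, so the R-coordinate is -6/7.
Check: 8/7 + 5/7 − 6/7 = 1.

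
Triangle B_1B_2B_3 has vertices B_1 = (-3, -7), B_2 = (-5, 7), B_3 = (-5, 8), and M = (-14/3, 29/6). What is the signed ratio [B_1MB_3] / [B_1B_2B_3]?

[B_1B_2B_3] = ½·((-3)·(7−8) + (-5)·(8−(-7)) + (-5)·(-7−7)) = ½·(3 − 75 + 70) = -1.
[B_1MB_3] = ½·((-3)·(29/6−8) + (-14/3)·(8−(-7)) + (-5)·(-7−(29/6))) = ½·(19/2 − 70 + 355/6) = -2/3, so the ratio is (-2/3)/(-1) = 2/3.

2/3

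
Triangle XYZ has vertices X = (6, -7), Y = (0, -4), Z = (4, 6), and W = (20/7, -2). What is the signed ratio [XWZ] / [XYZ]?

[XYZ] = ½·(6·(-4−6) + 0·(6−(-7)) + 4·(-7−(-4))) = ½·(-60 + 0 − 12) = -36.
[XWZ] = ½·(6·(-2−6) + (20/7)·(6−(-7)) + 4·(-7−(-2))) = ½·(-48 + 260/7 − 20) = -108/7, so the ratio is (-108/7)/(-36) = 3/7.

3/7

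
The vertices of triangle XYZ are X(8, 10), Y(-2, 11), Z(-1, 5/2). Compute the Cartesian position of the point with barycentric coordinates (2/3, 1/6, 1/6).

W = (2/3)·X + (1/6)·Y + (1/6)·Z.
x-coordinate: (2/3)·8 + (1/6)·(-2) + (1/6)·(-1) = 29/6.
y-coordinate: (2/3)·10 + (1/6)·11 + (1/6)·(5/2) = 107/12.

(29/6, 107/12)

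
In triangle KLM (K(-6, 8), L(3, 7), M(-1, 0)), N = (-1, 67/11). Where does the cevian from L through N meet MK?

(-13/3, 16/3)

Barycentric coordinates of N with respect to KLM: (4/11, 5/11, 2/11).
On side MK the L-coordinate is zero; dropping N's L-weight 5/11 and renormalizing the remaining 2/11 : 4/11 gives weights 1/3, 2/3 on M, K.
J = (1/3)·(-1, 0) + (2/3)·(-6, 8) = (-13/3, 16/3).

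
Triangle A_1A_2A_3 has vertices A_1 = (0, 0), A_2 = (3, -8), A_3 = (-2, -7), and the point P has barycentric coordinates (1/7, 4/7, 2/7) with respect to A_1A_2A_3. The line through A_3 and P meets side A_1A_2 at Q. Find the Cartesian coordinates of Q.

Line A_3P meets A_1A_2 where the A_3-coordinate vanishes; zeroing P's A_3-weight and renormalizing leaves A_1, A_2-weights 1/7 : 4/7 → (1/5, 4/5).
So Q = (1/5)·A_1 + (4/5)·A_2 = (12/5, -32/5).

(12/5, -32/5)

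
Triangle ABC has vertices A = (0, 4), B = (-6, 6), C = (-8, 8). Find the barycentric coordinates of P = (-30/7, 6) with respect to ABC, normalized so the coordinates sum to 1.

(3/7, 1/7, 3/7)

Signed area of the reference triangle: [ABC] = ½·(0·(6−8) + (-6)·(8−4) + (-8)·(4−6)) = ½·(0 − 24 + 16) = -4.
[PBC] = ½·((-30/7)·(6−8) + (-6)·(8−6) + (-8)·(6−6)) = ½·(60/7 − 12 + 0) = -12/7, so the A-coordinate is (-12/7)/(-4) = 3/7.
[APC] = ½·(0·(6−8) + (-30/7)·(8−4) + (-8)·(4−6)) = ½·(0 − 120/7 + 16) = -4/7, so the B-coordinate is 1/7.
[ABP] = ½·(0·(6−6) + (-6)·(6−4) + (-30/7)·(4−6)) = ½·(0 − 12 + 60/7) = -12/7, so the C-coordinate is 3/7.
Check: 3/7 + 1/7 + 3/7 = 1.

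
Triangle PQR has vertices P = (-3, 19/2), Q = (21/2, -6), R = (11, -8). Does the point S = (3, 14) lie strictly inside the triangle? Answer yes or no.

no

Barycentric coordinates of S: (20/77, 96/11, -615/77).
The three coordinates are positive, positive, negative; a point is interior exactly when all three are positive.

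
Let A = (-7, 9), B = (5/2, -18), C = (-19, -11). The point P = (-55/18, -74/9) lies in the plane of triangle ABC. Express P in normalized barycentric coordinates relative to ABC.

Signed area of the reference triangle: [ABC] = ½·((-7)·(-18−(-11)) + (5/2)·(-11−9) + (-19)·(9−(-18))) = ½·(49 − 50 − 513) = -257.
[PBC] = ½·((-55/18)·(-18−(-11)) + (5/2)·(-11−(-74/9)) + (-19)·(-74/9−(-18))) = ½·(385/18 − 125/18 − 1672/9) = -257/3, so the A-coordinate is (-257/3)/(-257) = 1/3.
[APC] = ½·((-7)·(-74/9−(-11)) + (-55/18)·(-11−9) + (-19)·(9−(-74/9))) = ½·(-175/9 + 550/9 − 2945/9) = -1285/9, so the B-coordinate is 5/9.
[ABP] = ½·((-7)·(-18−(-74/9)) + (5/2)·(-74/9−9) + (-55/18)·(9−(-18))) = ½·(616/9 − 775/18 − 165/2) = -257/9, so the C-coordinate is 1/9.
Check: 1/3 + 5/9 + 1/9 = 1.

(1/3, 5/9, 1/9)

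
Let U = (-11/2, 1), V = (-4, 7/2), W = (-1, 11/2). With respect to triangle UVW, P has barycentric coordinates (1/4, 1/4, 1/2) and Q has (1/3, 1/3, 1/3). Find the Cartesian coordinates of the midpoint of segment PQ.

Barycentric coordinates of the midpoint are the average: (7/24, 7/24, 5/12).
Converting: (7/24)·U + (7/24)·V + (5/12)·W = (-51/16, 173/48).

(-51/16, 173/48)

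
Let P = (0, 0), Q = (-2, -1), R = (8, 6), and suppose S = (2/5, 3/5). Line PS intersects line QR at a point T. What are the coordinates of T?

(1/2, 3/4)

Barycentric coordinates of S with respect to PQR: (1/5, 3/5, 1/5).
On side QR the P-coordinate is zero; dropping S's P-weight 1/5 and renormalizing the remaining 3/5 : 1/5 gives weights 3/4, 1/4 on Q, R.
T = (3/4)·(-2, -1) + (1/4)·(8, 6) = (1/2, 3/4).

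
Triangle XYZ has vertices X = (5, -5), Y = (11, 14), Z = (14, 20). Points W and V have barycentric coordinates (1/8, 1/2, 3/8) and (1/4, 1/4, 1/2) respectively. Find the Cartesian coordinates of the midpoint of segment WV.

Barycentric coordinates of the midpoint are the average: (3/16, 3/8, 7/16).
Converting: (3/16)·X + (3/8)·Y + (7/16)·Z = (179/16, 209/16).

(179/16, 209/16)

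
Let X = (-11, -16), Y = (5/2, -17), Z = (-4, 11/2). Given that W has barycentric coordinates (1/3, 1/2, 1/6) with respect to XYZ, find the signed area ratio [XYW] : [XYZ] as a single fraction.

The signed ratio [XYW]/[XYZ] equals the barycentric coordinate of W at vertex Z, which is 1/6.

1/6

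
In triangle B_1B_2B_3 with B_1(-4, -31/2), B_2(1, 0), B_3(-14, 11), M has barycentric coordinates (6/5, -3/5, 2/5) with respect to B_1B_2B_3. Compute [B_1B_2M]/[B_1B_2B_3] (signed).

2/5

The signed ratio [B_1B_2M]/[B_1B_2B_3] equals the barycentric coordinate of M at vertex B_3, which is 2/5.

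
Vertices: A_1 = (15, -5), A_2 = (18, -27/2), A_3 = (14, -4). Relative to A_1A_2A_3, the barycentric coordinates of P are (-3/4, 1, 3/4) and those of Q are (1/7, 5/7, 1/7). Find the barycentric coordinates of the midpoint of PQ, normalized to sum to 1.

Since both coordinate triples sum to 1, the midpoint's barycentrics are the componentwise average.
(-3/4+1/7)/2 = -17/56; similarly 6/7 and 25/56.

(-17/56, 6/7, 25/56)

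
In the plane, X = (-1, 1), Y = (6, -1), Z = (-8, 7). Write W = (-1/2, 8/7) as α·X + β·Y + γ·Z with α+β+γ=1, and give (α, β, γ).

(11/14, 1/7, 1/14)

Signed area of the reference triangle: [XYZ] = ½·((-1)·(-1−7) + 6·(7−1) + (-8)·(1−(-1))) = ½·(8 + 36 − 16) = 14.
[WYZ] = ½·((-1/2)·(-1−7) + 6·(7−(8/7)) + (-8)·(8/7−(-1))) = ½·(4 + 246/7 − 120/7) = 11, so the X-coordinate is 11/14 = 11/14.
[XWZ] = ½·((-1)·(8/7−7) + (-1/2)·(7−1) + (-8)·(1−(8/7))) = ½·(41/7 − 3 + 8/7) = 2, so the Y-coordinate is 1/7.
[XYW] = ½·((-1)·(-1−(8/7)) + 6·(8/7−1) + (-1/2)·(1−(-1))) = ½·(15/7 + 6/7 − 1) = 1, so the Z-coordinate is 1/14.
Check: 11/14 + 1/7 + 1/14 = 1.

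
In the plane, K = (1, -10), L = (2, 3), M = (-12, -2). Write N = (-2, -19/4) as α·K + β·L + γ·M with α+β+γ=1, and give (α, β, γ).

Signed area of the reference triangle: [KLM] = ½·(1·(3−(-2)) + 2·(-2−(-10)) + (-12)·(-10−3)) = ½·(5 + 16 + 156) = 177/2.
[NLM] = ½·((-2)·(3−(-2)) + 2·(-2−(-19/4)) + (-12)·(-19/4−3)) = ½·(-10 + 11/2 + 93) = 177/4, so the K-coordinate is (177/4)/(177/2) = 1/2.
[KNM] = ½·(1·(-19/4−(-2)) + (-2)·(-2−(-10)) + (-12)·(-10−(-19/4))) = ½·(-11/4 − 16 + 63) = 177/8, so the L-coordinate is 1/4.
[KLN] = ½·(1·(3−(-19/4)) + 2·(-19/4−(-10)) + (-2)·(-10−3)) = ½·(31/4 + 21/2 + 26) = 177/8, so the M-coordinate is 1/4.
Check: 1/2 + 1/4 + 1/4 = 1.

(1/2, 1/4, 1/4)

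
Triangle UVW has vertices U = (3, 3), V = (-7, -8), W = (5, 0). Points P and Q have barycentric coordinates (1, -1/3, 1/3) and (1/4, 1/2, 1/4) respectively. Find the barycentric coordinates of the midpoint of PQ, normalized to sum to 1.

(5/8, 1/12, 7/24)

Since both coordinate triples sum to 1, the midpoint's barycentrics are the componentwise average.
(1+1/4)/2 = 5/8; similarly 1/12 and 7/24.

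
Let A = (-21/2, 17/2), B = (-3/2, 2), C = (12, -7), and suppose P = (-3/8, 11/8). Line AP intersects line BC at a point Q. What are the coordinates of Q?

Barycentric coordinates of P with respect to ABC: (1/4, 1/2, 1/4).
On side BC the A-coordinate is zero; dropping P's A-weight 1/4 and renormalizing the remaining 1/2 : 1/4 gives weights 2/3, 1/3 on B, C.
Q = (2/3)·(-3/2, 2) + (1/3)·(12, -7) = (3, -1).

(3, -1)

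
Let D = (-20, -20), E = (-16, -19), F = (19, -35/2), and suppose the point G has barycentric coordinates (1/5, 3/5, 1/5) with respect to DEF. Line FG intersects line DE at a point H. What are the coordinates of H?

Line FG meets DE where the F-coordinate vanishes; zeroing G's F-weight and renormalizing leaves D, E-weights 1/5 : 3/5 → (1/4, 3/4).
So H = (1/4)·D + (3/4)·E = (-17, -77/4).

(-17, -77/4)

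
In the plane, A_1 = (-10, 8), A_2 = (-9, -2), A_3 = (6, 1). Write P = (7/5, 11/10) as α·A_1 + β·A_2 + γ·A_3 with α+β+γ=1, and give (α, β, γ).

(1/10, 1/5, 7/10)

Signed area of the reference triangle: [A_1A_2A_3] = ½·((-10)·(-2−1) + (-9)·(1−8) + 6·(8−(-2))) = ½·(30 + 63 + 60) = 153/2.
[PA_2A_3] = ½·((7/5)·(-2−1) + (-9)·(1−(11/10)) + 6·(11/10−(-2))) = ½·(-21/5 + 9/10 + 93/5) = 153/20, so the A_1-coordinate is (153/20)/(153/2) = 1/10.
[A_1PA_3] = ½·((-10)·(11/10−1) + (7/5)·(1−8) + 6·(8−(11/10))) = ½·(-1 − 49/5 + 207/5) = 153/10, so the A_2-coordinate is 1/5.
[A_1A_2P] = ½·((-10)·(-2−(11/10)) + (-9)·(11/10−8) + (7/5)·(8−(-2))) = ½·(31 + 621/10 + 14) = 1071/20, so the A_3-coordinate is 7/10.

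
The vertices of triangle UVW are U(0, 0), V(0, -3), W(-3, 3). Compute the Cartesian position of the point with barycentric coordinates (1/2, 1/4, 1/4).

P = (1/2)·U + (1/4)·V + (1/4)·W.
x-coordinate: (1/2)·0 + (1/4)·0 + (1/4)·(-3) = -3/4.
y-coordinate: (1/2)·0 + (1/4)·(-3) + (1/4)·3 = 0.

(-3/4, 0)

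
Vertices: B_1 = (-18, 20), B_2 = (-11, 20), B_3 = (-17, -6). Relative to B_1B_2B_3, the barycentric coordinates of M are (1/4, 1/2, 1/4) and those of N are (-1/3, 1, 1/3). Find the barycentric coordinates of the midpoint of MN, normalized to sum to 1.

Since both coordinate triples sum to 1, the midpoint's barycentrics are the componentwise average.
(1/4+-1/3)/2 = -1/24; similarly 3/4 and 7/24.

(-1/24, 3/4, 7/24)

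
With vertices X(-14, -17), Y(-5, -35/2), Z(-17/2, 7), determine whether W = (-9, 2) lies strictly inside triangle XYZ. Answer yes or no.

Barycentric coordinates of W: (17/125, 62/875, 694/875).
The three coordinates are positive, positive, positive; a point is interior exactly when all three are positive.

yes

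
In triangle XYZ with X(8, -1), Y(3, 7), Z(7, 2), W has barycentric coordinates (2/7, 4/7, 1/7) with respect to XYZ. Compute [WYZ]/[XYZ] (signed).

2/7

The signed ratio [WYZ]/[XYZ] equals the barycentric coordinate of W at vertex X, which is 2/7.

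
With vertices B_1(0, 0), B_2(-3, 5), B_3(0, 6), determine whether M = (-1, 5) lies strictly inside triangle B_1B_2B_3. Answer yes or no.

yes

Barycentric coordinates of M: (1/9, 1/3, 5/9).
The three coordinates are positive, positive, positive; a point is interior exactly when all three are positive.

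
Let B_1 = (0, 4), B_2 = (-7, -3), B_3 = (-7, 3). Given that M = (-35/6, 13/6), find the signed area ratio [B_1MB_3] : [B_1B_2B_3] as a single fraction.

1/6

[B_1B_2B_3] = ½·(0·(-3−3) + (-7)·(3−4) + (-7)·(4−(-3))) = ½·(0 + 7 − 49) = -21.
[B_1MB_3] = ½·(0·(13/6−3) + (-35/6)·(3−4) + (-7)·(4−(13/6))) = ½·(0 + 35/6 − 77/6) = -7/2, so the ratio is (-7/2)/(-21) = 1/6.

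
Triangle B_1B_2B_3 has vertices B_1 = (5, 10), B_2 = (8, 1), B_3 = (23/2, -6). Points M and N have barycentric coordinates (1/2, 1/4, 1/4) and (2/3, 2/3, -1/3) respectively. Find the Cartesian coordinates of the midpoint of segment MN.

(293/48, 157/24)

Barycentric coordinates of the midpoint are the average: (7/12, 11/24, -1/24).
Converting: (7/12)·B_1 + (11/24)·B_2 + (-1/24)·B_3 = (293/48, 157/24).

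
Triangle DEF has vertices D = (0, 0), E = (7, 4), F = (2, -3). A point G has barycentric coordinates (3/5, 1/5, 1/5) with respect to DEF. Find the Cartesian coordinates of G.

G = (3/5)·D + (1/5)·E + (1/5)·F.
x-coordinate: (3/5)·0 + (1/5)·7 + (1/5)·2 = 9/5.
y-coordinate: (3/5)·0 + (1/5)·4 + (1/5)·(-3) = 1/5.

(9/5, 1/5)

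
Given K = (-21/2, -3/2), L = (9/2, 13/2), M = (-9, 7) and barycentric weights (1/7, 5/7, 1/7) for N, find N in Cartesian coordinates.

N = (1/7)·K + (5/7)·L + (1/7)·M.
x-coordinate: (1/7)·(-21/2) + (5/7)·(9/2) + (1/7)·(-9) = 3/7.
y-coordinate: (1/7)·(-3/2) + (5/7)·(13/2) + (1/7)·7 = 38/7.

(3/7, 38/7)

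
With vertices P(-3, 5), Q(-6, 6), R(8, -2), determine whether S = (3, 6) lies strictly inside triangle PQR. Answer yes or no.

Barycentric coordinates of S: (36/5, -53/10, -9/10).
The three coordinates are positive, negative, negative; a point is interior exactly when all three are positive.

no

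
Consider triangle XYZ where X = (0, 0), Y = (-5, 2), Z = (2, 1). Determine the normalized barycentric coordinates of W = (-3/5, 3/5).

Signed area of the reference triangle: [XYZ] = ½·(0·(2−1) + (-5)·(1−0) + 2·(0−2)) = ½·(0 − 5 − 4) = -9/2.
[WYZ] = ½·((-3/5)·(2−1) + (-5)·(1−(3/5)) + 2·(3/5−2)) = ½·(-3/5 − 2 − 14/5) = -27/10, so the X-coordinate is (-27/10)/(-9/2) = 3/5.
[XWZ] = ½·(0·(3/5−1) + (-3/5)·(1−0) + 2·(0−(3/5))) = ½·(0 − 3/5 − 6/5) = -9/10, so the Y-coordinate is 1/5.
[XYW] = ½·(0·(2−(3/5)) + (-5)·(3/5−0) + (-3/5)·(0−2)) = ½·(0 − 3 + 6/5) = -9/10, so the Z-coordinate is 1/5.
Check: 3/5 + 1/5 + 1/5 = 1.

(3/5, 1/5, 1/5)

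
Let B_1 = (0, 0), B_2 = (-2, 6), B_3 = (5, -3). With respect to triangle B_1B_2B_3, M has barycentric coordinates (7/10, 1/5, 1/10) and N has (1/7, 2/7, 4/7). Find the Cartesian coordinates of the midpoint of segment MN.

Barycentric coordinates of the midpoint are the average: (59/140, 17/70, 47/140).
Converting: (59/140)·B_1 + (17/70)·B_2 + (47/140)·B_3 = (167/140, 9/20).

(167/140, 9/20)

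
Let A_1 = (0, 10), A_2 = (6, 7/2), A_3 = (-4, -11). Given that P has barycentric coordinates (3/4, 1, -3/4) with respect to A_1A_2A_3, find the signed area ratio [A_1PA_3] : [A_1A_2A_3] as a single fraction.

1

The signed ratio [A_1PA_3]/[A_1A_2A_3] equals the barycentric coordinate of P at vertex A_2, which is 1.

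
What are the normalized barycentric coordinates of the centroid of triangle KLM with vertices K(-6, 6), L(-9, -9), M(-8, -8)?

(1/3, 1/3, 1/3)

The centroid is the average of the vertices, so each weight is 1/3.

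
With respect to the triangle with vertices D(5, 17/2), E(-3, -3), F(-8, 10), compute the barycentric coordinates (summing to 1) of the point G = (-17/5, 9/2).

Signed area of the reference triangle: [DEF] = ½·(5·(-3−10) + (-3)·(10−(17/2)) + (-8)·(17/2−(-3))) = ½·(-65 − 9/2 − 92) = -323/4.
[GEF] = ½·((-17/5)·(-3−10) + (-3)·(10−(9/2)) + (-8)·(9/2−(-3))) = ½·(221/5 − 33/2 − 60) = -323/20, so the D-coordinate is (-323/20)/(-323/4) = 1/5.
[DGF] = ½·(5·(9/2−10) + (-17/5)·(10−(17/2)) + (-8)·(17/2−(9/2))) = ½·(-55/2 − 51/10 − 32) = -323/10, so the E-coordinate is 2/5.
[DEG] = ½·(5·(-3−(9/2)) + (-3)·(9/2−(17/2)) + (-17/5)·(17/2−(-3))) = ½·(-75/2 + 12 − 391/10) = -323/10, so the F-coordinate is 2/5.

(1/5, 2/5, 2/5)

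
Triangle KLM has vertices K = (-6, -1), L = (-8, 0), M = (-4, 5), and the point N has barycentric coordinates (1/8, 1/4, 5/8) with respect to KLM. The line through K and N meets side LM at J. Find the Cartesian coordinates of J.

Line KN meets LM where the K-coordinate vanishes; zeroing N's K-weight and renormalizing leaves L, M-weights 1/4 : 5/8 → (2/7, 5/7).
So J = (2/7)·L + (5/7)·M = (-36/7, 25/7).

(-36/7, 25/7)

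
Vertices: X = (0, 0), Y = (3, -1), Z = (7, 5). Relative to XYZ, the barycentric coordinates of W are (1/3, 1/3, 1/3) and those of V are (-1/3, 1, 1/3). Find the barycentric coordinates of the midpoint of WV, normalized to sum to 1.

Since both coordinate triples sum to 1, the midpoint's barycentrics are the componentwise average.
(1/3+-1/3)/2 = 0; similarly 2/3 and 1/3.

(0, 2/3, 1/3)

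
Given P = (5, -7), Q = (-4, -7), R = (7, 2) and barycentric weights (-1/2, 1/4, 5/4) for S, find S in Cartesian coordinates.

S = (-1/2)·P + (1/4)·Q + (5/4)·R.
x-coordinate: (-1/2)·5 + (1/4)·(-4) + (5/4)·7 = 21/4.
y-coordinate: (-1/2)·(-7) + (1/4)·(-7) + (5/4)·2 = 17/4.

(21/4, 17/4)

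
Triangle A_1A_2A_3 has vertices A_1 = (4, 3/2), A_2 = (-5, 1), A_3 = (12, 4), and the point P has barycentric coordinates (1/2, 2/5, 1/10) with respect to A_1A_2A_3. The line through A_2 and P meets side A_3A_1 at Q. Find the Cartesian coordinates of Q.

Line A_2P meets A_3A_1 where the A_2-coordinate vanishes; zeroing P's A_2-weight and renormalizing leaves A_3, A_1-weights 1/10 : 1/2 → (1/6, 5/6).
So Q = (1/6)·A_3 + (5/6)·A_1 = (16/3, 23/12).

(16/3, 23/12)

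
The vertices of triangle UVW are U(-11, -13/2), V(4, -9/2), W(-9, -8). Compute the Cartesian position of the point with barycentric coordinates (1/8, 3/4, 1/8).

(1/2, -83/16)

P = (1/8)·U + (3/4)·V + (1/8)·W.
x-coordinate: (1/8)·(-11) + (3/4)·4 + (1/8)·(-9) = 1/2.
y-coordinate: (1/8)·(-13/2) + (3/4)·(-9/2) + (1/8)·(-8) = -83/16.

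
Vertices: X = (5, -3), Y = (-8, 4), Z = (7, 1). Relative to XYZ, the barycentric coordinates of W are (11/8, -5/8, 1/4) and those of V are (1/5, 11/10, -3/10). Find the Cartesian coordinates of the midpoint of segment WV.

Barycentric coordinates of the midpoint are the average: (63/80, 19/80, -1/40).
Converting: (63/80)·X + (19/80)·Y + (-1/40)·Z = (149/80, -23/16).

(149/80, -23/16)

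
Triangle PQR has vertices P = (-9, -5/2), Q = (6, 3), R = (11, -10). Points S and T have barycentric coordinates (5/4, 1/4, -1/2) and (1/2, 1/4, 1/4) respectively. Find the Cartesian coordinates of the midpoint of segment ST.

Barycentric coordinates of the midpoint are the average: (7/8, 1/4, -1/8).
Converting: (7/8)·P + (1/4)·Q + (-1/8)·R = (-31/4, -3/16).

(-31/4, -3/16)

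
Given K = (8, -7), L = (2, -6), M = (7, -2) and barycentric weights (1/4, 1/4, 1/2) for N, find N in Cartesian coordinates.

N = (1/4)·K + (1/4)·L + (1/2)·M.
x-coordinate: (1/4)·8 + (1/4)·2 + (1/2)·7 = 6.
y-coordinate: (1/4)·(-7) + (1/4)·(-6) + (1/2)·(-2) = -17/4.

(6, -17/4)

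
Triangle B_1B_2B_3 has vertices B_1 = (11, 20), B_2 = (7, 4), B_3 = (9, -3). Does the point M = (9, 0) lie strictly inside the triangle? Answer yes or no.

yes

Barycentric coordinates of M: (1/10, 1/10, 4/5).
The three coordinates are positive, positive, positive; a point is interior exactly when all three are positive.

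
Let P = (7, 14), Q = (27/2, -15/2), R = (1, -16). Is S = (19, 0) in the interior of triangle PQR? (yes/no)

Barycentric coordinates of S: (47/324, 37/27, -167/324).
The three coordinates are positive, positive, negative; a point is interior exactly when all three are positive.

no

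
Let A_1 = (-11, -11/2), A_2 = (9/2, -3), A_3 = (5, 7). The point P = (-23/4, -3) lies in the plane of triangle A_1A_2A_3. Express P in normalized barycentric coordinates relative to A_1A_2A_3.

(2/3, 1/6, 1/6)

Signed area of the reference triangle: [A_1A_2A_3] = ½·((-11)·(-3−7) + (9/2)·(7−(-11/2)) + 5·(-11/2−(-3))) = ½·(110 + 225/4 − 25/2) = 615/8.
[PA_2A_3] = ½·((-23/4)·(-3−7) + (9/2)·(7−(-3)) + 5·(-3−(-3))) = ½·(115/2 + 45 + 0) = 205/4, so the A_1-coordinate is (205/4)/(615/8) = 2/3.
[A_1PA_3] = ½·((-11)·(-3−7) + (-23/4)·(7−(-11/2)) + 5·(-11/2−(-3))) = ½·(110 − 575/8 − 25/2) = 205/16, so the A_2-coordinate is 1/6.
[A_1A_2P] = ½·((-11)·(-3−(-3)) + (9/2)·(-3−(-11/2)) + (-23/4)·(-11/2−(-3))) = ½·(0 + 45/4 + 115/8) = 205/16, so the A_3-coordinate is 1/6.
Check: 2/3 + 1/6 + 1/6 = 1.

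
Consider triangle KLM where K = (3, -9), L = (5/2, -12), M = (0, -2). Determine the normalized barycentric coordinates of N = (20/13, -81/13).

Signed area of the reference triangle: [KLM] = ½·(3·(-12−(-2)) + (5/2)·(-2−(-9)) + 0·(-9−(-12))) = ½·(-30 + 35/2 + 0) = -25/4.
[NLM] = ½·((20/13)·(-12−(-2)) + (5/2)·(-2−(-81/13)) + 0·(-81/13−(-12))) = ½·(-200/13 + 275/26 + 0) = -125/52, so the K-coordinate is (-125/52)/(-25/4) = 5/13.
[KNM] = ½·(3·(-81/13−(-2)) + (20/13)·(-2−(-9)) + 0·(-9−(-81/13))) = ½·(-165/13 + 140/13 + 0) = -25/26, so the L-coordinate is 2/13.
[KLN] = ½·(3·(-12−(-81/13)) + (5/2)·(-81/13−(-9)) + (20/13)·(-9−(-12))) = ½·(-225/13 + 90/13 + 60/13) = -75/26, so the M-coordinate is 6/13.

(5/13, 2/13, 6/13)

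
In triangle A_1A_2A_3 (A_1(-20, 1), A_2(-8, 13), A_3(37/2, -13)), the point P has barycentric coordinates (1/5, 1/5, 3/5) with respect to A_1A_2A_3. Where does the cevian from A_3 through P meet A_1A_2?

Line A_3P meets A_1A_2 where the A_3-coordinate vanishes; zeroing P's A_3-weight and renormalizing leaves A_1, A_2-weights 1/5 : 1/5 → (1/2, 1/2).
So Q = (1/2)·A_1 + (1/2)·A_2 = (-14, 7).

(-14, 7)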